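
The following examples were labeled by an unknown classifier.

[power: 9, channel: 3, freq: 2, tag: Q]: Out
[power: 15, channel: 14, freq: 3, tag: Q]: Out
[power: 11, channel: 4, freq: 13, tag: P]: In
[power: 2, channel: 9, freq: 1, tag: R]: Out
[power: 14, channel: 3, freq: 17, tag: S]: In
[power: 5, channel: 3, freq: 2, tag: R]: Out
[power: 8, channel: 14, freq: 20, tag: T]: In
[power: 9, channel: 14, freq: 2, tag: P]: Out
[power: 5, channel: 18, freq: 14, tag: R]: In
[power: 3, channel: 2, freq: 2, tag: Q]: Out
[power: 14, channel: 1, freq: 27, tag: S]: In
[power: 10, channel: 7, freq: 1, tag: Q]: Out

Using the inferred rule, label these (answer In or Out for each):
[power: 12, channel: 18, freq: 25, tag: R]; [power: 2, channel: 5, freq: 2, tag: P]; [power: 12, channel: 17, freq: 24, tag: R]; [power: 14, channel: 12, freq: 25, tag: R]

In, Out, In, In

'In' ⟺ freq ≥ 13.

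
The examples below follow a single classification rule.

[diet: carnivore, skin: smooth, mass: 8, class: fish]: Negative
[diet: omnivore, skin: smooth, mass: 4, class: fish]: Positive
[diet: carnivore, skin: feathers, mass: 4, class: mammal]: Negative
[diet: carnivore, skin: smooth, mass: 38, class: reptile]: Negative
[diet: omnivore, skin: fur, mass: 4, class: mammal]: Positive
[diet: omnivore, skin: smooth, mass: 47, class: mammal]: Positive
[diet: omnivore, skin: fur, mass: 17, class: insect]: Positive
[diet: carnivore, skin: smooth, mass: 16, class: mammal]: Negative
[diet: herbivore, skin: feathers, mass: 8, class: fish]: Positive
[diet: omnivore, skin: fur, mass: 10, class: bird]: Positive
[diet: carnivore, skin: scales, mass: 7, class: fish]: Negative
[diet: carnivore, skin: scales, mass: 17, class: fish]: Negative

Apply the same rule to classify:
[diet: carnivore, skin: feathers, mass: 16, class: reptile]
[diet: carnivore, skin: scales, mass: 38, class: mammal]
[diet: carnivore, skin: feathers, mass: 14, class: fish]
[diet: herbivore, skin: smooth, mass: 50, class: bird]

Negative, Negative, Negative, Positive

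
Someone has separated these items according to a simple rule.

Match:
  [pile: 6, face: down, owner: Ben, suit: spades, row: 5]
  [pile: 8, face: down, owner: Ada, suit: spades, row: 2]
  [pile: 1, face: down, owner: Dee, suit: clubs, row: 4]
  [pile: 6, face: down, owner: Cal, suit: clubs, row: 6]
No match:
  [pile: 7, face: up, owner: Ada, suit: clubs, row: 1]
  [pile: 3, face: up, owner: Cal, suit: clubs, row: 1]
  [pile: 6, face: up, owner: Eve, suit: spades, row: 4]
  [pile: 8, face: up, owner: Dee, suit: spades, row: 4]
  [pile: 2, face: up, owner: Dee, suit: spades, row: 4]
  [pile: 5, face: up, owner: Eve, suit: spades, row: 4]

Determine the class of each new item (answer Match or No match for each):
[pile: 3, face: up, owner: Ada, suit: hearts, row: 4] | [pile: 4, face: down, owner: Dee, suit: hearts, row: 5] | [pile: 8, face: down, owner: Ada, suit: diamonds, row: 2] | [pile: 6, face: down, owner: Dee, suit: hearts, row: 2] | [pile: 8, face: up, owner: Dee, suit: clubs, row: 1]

No match, Match, Match, Match, No match

Every 'Match' example satisfies: face is down. None of the 'No match' examples do.
[pile: 3, face: up, owner: Ada, suit: hearts, row: 4]: No match (face is up). [pile: 4, face: down, owner: Dee, suit: hearts, row: 5]: Match (face is down). [pile: 8, face: down, owner: Ada, suit: diamonds, row: 2]: Match (face is down). [pile: 6, face: down, owner: Dee, suit: hearts, row: 2]: Match (face is down). [pile: 8, face: up, owner: Dee, suit: clubs, row: 1]: No match (face is up).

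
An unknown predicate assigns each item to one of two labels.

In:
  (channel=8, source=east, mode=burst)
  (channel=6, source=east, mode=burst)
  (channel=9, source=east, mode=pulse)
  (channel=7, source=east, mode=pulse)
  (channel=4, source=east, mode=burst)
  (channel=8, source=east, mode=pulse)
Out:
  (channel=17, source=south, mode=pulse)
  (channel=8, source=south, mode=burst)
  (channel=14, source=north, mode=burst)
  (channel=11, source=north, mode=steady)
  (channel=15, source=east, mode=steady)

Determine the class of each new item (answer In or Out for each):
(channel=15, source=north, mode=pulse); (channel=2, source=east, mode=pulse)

Every 'In' example satisfies: source is east AND channel ≤ 9. None of the 'Out' examples do.
(channel=15, source=north, mode=pulse) — source is north, channel = 15, hence Out.
(channel=2, source=east, mode=pulse) — source is east, channel = 2, hence In.

Out, In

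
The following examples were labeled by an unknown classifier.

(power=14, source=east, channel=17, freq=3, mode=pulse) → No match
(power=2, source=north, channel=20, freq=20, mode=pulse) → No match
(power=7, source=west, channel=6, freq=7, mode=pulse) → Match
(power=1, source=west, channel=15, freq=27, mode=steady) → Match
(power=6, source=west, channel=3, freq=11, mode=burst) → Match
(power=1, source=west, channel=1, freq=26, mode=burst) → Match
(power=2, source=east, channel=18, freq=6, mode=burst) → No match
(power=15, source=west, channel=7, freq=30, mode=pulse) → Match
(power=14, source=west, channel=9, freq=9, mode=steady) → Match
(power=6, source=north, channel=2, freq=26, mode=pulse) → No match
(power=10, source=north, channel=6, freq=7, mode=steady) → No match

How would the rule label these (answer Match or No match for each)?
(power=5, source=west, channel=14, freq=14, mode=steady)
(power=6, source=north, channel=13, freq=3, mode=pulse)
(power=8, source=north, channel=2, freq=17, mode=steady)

The classifier is using: source is west.
(power=5, source=west, channel=14, freq=14, mode=steady) → source is west → Match. (power=6, source=north, channel=13, freq=3, mode=pulse) → source is north → No match. (power=8, source=north, channel=2, freq=17, mode=steady) → source is north → No match.

Match, No match, No match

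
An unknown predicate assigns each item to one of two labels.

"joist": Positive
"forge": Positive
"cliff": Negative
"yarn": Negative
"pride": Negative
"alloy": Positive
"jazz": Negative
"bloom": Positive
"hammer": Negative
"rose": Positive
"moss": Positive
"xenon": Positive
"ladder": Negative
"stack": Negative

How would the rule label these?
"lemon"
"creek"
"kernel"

Every 'Positive' example satisfies: contains 'o'. None of the 'Negative' examples do.

Positive, Negative, Negative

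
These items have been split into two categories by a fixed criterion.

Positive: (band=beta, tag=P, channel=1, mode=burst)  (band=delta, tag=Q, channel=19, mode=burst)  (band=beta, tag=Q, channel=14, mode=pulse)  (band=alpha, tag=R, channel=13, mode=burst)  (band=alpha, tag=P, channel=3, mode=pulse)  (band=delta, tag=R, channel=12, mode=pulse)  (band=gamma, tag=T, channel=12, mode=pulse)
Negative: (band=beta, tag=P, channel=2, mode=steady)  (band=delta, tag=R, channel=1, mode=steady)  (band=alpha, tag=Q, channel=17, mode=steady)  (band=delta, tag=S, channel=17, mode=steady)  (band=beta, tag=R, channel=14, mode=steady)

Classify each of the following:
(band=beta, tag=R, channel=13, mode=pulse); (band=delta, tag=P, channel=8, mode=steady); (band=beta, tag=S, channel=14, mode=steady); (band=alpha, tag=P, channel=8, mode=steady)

Positive, Negative, Negative, Negative

The distinguishing property — mode is not steady — holds for all the 'Positive' cases and none of the 'Negative' cases.
(band=beta, tag=R, channel=13, mode=pulse): mode is pulse, matches → Positive.
(band=delta, tag=P, channel=8, mode=steady): mode is steady, does not fit → Negative.
(band=beta, tag=S, channel=14, mode=steady): mode is steady, does not fit → Negative.
(band=alpha, tag=P, channel=8, mode=steady): mode is steady, does not fit → Negative.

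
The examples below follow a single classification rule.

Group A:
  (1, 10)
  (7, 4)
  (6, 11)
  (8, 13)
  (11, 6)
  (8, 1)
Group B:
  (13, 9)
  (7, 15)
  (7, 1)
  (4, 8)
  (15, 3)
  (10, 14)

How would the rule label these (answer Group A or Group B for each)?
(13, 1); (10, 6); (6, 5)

The rule appears to be: sum is odd.

Group B, Group B, Group A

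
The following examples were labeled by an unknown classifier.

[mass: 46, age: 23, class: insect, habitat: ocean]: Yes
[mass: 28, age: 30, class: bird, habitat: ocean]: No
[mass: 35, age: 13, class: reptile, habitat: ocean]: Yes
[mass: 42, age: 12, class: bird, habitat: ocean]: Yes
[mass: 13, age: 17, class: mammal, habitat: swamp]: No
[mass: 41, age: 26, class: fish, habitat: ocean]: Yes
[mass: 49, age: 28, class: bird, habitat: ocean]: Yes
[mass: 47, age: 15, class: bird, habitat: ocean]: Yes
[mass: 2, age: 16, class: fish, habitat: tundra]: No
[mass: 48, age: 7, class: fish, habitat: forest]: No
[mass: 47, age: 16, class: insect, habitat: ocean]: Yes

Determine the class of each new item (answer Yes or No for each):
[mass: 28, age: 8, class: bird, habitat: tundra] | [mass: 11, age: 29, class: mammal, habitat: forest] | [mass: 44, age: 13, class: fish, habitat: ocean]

Rule: habitat is ocean AND age ≤ 28. This holds for each 'Yes' example and fails for each 'No' one.
[mass: 28, age: 8, class: bird, habitat: tundra]: habitat is tundra, age = 8, doesn't qualify → No. [mass: 11, age: 29, class: mammal, habitat: forest]: habitat is forest, age = 29, doesn't qualify → No. [mass: 44, age: 13, class: fish, habitat: ocean]: habitat is ocean, age = 13, satisfies this → Yes.

No, No, Yes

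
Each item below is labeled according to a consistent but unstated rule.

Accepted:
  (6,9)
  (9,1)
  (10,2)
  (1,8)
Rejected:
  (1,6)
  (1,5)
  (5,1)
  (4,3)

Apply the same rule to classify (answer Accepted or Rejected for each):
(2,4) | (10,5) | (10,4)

'Accepted' ⟺ sum ≥ 9.
(2,4): 2+4 = 6 — lacks this property, so Rejected.
(10,5): 10+5 = 15 — qualifies, so Accepted.
(10,4): 10+4 = 14 — qualifies, so Accepted.

Rejected, Accepted, Accepted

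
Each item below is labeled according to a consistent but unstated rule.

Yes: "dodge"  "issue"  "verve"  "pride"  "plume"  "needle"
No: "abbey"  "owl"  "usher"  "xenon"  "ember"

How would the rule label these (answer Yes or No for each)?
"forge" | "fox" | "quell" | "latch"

Yes, No, No, No

Rule: ends with 'e'. This holds for each 'Yes' example and fails for each 'No' one.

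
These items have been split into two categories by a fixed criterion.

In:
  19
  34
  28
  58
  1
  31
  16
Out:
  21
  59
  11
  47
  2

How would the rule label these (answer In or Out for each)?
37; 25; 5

In, In, Out

The distinguishing property — ≡ 1 (mod 3) — holds for all the 'In' cases and none of the 'Out' cases.
37 → 37 mod 3 = 1 → In.
25 → 25 mod 3 = 1 → In.
5 → 5 mod 3 = 2 → Out.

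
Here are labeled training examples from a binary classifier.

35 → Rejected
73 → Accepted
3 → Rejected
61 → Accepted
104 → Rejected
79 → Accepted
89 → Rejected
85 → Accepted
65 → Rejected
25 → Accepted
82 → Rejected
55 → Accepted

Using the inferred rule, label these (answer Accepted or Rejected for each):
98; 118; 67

Rejected, Rejected, Accepted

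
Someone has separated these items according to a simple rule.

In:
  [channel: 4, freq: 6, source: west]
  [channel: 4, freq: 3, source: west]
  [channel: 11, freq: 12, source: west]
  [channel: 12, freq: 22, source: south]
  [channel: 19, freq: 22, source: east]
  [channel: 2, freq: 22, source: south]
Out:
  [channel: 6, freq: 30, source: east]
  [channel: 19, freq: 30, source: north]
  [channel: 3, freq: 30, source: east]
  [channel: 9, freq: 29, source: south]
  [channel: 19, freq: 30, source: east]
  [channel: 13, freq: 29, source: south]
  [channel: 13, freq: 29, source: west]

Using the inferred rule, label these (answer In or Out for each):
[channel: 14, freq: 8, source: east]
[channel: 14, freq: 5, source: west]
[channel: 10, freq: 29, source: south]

In, In, Out

The pattern is that an item is 'In' exactly when: freq ≤ 22.
In: [channel: 14, freq: 8, source: east], since freq = 8.
In: [channel: 14, freq: 5, source: west], since freq = 5.
Out: [channel: 10, freq: 29, source: south], since freq = 29.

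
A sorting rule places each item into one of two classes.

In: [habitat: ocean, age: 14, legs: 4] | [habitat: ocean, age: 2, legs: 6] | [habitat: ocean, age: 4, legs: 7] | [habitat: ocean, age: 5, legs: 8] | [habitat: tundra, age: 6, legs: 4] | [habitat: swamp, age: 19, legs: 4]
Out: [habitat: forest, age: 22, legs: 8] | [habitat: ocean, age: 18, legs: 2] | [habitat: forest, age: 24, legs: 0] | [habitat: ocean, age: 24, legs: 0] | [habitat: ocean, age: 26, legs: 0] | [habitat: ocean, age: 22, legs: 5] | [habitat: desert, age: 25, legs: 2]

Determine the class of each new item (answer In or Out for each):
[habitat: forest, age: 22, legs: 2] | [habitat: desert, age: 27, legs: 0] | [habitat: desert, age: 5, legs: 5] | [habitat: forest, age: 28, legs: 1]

The classifier is using: legs ≥ 4 AND age ≤ 19.
[habitat: forest, age: 22, legs: 2]: legs = 2, age = 22 — fails this test, so Out. [habitat: desert, age: 27, legs: 0]: legs = 0, age = 27 — fails this test, so Out. [habitat: desert, age: 5, legs: 5]: legs = 5, age = 5 — fits, so In. [habitat: forest, age: 28, legs: 1]: legs = 1, age = 28 — fails this test, so Out.

Out, Out, In, Out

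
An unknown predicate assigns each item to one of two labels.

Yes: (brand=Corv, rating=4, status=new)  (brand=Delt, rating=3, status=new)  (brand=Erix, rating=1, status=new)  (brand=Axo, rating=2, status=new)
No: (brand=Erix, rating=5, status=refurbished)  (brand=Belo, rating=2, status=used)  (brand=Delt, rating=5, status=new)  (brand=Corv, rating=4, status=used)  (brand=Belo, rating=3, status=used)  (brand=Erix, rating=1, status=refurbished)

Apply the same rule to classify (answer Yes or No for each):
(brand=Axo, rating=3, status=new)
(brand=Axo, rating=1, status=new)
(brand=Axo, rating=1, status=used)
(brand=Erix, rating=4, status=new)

The distinguishing property — status is new AND rating ≤ 4 — holds for all the 'Yes' cases and none of the 'No' cases.
Yes: (brand=Axo, rating=3, status=new), since status is new, rating = 3.
Yes: (brand=Axo, rating=1, status=new), since status is new, rating = 1.
No: (brand=Axo, rating=1, status=used), since status is used, rating = 1.
Yes: (brand=Erix, rating=4, status=new), since status is new, rating = 4.

Yes, Yes, No, Yes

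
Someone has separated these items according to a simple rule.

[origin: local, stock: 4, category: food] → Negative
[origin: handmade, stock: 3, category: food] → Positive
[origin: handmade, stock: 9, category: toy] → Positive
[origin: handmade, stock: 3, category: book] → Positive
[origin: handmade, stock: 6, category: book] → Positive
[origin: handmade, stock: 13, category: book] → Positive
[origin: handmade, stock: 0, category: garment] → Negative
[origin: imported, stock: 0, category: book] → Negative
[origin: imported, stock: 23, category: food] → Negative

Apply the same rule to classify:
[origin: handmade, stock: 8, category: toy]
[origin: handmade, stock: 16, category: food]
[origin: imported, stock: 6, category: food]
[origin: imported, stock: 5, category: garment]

Positive, Positive, Negative, Negative

Rule: origin is handmade AND stock ≥ 3. This holds for each 'Positive' example and fails for each 'Negative' one.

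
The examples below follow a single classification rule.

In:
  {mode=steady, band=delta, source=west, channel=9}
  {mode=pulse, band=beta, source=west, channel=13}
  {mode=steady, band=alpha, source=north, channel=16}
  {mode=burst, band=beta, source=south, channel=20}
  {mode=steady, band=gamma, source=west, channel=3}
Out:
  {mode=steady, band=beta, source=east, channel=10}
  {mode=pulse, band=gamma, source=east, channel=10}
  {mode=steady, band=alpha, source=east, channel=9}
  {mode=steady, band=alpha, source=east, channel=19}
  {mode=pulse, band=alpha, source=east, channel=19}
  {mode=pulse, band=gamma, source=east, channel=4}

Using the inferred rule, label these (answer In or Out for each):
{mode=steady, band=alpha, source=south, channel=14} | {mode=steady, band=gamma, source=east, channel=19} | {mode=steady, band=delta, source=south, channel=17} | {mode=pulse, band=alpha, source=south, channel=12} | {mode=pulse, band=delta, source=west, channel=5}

In, Out, In, In, In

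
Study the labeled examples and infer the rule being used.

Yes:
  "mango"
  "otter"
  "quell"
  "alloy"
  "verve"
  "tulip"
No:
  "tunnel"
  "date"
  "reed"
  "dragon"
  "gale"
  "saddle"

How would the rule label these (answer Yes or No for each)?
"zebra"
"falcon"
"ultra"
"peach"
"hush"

'Yes' ⟺ odd length.
"zebra": length 5 — has this property, so Yes.
"falcon": length 6 — does not satisfy this, so No.
"ultra": length 5 — has this property, so Yes.
"peach": length 5 — has this property, so Yes.
"hush": length 4 — does not satisfy this, so No.

Yes, No, Yes, Yes, No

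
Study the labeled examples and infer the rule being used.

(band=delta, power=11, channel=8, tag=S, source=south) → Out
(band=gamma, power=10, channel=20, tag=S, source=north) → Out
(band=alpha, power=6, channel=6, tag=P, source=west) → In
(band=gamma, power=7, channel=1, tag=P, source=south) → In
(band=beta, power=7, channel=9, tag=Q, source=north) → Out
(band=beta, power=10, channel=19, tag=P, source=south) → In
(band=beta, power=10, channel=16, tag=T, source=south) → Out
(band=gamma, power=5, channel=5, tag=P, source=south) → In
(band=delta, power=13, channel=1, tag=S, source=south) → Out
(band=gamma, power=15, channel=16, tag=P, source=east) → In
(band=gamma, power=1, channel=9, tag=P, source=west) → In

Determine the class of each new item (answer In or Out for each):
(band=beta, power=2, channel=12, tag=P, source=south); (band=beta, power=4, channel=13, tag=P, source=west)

The rule appears to be: tag is P.
(band=beta, power=2, channel=12, tag=P, source=south): In (tag is P). (band=beta, power=4, channel=13, tag=P, source=west): In (tag is P).

In, In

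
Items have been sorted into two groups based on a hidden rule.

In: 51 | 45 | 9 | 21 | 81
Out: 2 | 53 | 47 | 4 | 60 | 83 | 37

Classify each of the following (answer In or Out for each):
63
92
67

The rule appears to be: ≡ 3 (mod 6).
63: 63 mod 6 = 3 — matches, so In.
92: 92 mod 6 = 2 — does not satisfy this, so Out.
67: 67 mod 6 = 1 — does not satisfy this, so Out.

In, Out, Out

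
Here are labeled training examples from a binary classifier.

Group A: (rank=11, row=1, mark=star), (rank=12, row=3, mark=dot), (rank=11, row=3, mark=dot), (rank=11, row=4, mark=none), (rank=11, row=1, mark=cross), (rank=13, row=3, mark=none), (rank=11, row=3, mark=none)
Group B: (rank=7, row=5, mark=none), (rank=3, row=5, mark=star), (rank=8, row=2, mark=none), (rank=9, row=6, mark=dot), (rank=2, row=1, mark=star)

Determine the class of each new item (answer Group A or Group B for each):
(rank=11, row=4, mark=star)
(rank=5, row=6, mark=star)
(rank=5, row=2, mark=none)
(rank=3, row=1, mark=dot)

Group A, Group B, Group B, Group B

One predicate separates the groups cleanly: rank ≥ 11.
(rank=11, row=4, mark=star) → rank = 11 → Group A.
(rank=5, row=6, mark=star) → rank = 5 → Group B.
(rank=5, row=2, mark=none) → rank = 5 → Group B.
(rank=3, row=1, mark=dot) → rank = 3 → Group B.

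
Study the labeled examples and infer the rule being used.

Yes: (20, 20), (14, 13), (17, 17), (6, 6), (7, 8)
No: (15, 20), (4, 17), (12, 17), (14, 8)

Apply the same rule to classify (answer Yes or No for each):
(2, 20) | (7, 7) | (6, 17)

The common property of the 'Yes' items is: |first − second| ≤ 1. No 'No' item has it.

No, Yes, No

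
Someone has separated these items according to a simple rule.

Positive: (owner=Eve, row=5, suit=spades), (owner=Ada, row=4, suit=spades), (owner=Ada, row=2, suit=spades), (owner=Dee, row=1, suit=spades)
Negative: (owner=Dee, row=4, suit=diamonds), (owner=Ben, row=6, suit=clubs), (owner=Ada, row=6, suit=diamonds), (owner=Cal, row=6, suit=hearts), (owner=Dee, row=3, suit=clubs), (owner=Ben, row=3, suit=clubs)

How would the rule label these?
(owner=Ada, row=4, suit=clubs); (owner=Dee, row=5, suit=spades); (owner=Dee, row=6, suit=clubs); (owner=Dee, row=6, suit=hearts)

Negative, Positive, Negative, Negative

'Positive' ⟺ suit is spades.
(owner=Ada, row=4, suit=clubs): suit is clubs — does not pass, so Negative. (owner=Dee, row=5, suit=spades): suit is spades — satisfies this, so Positive. (owner=Dee, row=6, suit=clubs): suit is clubs — does not pass, so Negative. (owner=Dee, row=6, suit=hearts): suit is hearts — does not pass, so Negative.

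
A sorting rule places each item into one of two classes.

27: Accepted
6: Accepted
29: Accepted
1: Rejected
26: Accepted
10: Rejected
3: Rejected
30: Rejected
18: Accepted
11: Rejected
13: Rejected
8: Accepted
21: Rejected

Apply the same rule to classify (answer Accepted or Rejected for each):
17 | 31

All 'Accepted' examples share one property — digit sum ≥ 5 — and every 'Rejected' example lacks it.
17 → digit sum 1+7 = 8 → Accepted. 31 → digit sum 3+1 = 4 → Rejected.

Accepted, Rejected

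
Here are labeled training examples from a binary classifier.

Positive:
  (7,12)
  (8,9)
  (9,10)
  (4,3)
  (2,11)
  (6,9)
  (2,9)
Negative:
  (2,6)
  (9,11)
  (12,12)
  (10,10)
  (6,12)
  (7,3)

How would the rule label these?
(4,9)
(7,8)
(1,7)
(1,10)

One predicate separates the groups cleanly: sum is odd.
Positive: (4,9), since 4+9 = 13.
Positive: (7,8), since 7+8 = 15.
Negative: (1,7), since 1+7 = 8.
Positive: (1,10), since 1+10 = 11.

Positive, Positive, Negative, Positive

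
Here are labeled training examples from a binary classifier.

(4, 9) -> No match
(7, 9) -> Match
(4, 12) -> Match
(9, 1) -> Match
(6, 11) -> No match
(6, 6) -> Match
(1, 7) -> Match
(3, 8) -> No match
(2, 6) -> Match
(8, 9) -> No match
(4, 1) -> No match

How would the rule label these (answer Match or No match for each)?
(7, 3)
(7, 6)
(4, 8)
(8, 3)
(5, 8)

Match, No match, Match, No match, No match

Comparing the two groups points to one rule — sum is even.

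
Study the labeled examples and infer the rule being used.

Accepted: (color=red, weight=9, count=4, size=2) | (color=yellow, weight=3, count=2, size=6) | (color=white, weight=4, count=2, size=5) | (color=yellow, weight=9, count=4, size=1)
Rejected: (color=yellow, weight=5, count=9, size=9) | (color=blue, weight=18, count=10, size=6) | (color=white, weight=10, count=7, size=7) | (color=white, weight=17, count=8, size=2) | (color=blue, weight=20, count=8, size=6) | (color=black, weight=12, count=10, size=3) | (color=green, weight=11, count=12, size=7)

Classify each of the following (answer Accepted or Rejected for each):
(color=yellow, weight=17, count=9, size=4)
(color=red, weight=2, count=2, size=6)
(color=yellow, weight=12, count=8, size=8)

Rejected, Accepted, Rejected

The common property of the 'Accepted' items is: count ≤ 4. No 'Rejected' item has it.
(color=yellow, weight=17, count=9, size=4): Rejected (count = 9). (color=red, weight=2, count=2, size=6): Accepted (count = 2). (color=yellow, weight=12, count=8, size=8): Rejected (count = 8).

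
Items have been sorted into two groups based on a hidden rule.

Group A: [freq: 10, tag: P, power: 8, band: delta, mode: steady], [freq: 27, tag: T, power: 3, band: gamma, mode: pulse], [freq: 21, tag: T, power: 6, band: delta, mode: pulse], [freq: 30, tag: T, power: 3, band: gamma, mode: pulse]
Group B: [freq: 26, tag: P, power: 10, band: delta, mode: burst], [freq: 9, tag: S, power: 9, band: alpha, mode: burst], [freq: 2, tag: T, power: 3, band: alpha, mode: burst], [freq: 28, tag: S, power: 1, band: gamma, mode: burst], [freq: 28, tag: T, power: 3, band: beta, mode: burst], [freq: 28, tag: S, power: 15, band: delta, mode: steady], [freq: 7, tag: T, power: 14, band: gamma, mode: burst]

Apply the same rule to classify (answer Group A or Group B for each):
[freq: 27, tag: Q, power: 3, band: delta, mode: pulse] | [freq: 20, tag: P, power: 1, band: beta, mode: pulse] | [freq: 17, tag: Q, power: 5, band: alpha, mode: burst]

The pattern is that an item is 'Group A' exactly when: mode is pulse OR freq = 10.

Group A, Group A, Group B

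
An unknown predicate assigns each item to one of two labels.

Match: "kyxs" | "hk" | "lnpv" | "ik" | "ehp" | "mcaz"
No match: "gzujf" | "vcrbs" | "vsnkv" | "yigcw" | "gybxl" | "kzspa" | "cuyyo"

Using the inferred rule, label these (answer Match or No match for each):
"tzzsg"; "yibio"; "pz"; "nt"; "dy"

The classifier is using: length ≤ 4.
"tzzsg" → length 5 → No match.
"yibio" → length 5 → No match.
"pz" → length 2 → Match.
"nt" → length 2 → Match.
"dy" → length 2 → Match.

No match, No match, Match, Match, Match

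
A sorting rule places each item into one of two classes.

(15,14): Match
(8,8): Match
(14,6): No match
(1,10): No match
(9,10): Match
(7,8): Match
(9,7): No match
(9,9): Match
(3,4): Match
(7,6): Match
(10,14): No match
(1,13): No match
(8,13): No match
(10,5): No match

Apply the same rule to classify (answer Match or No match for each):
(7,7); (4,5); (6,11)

Match, Match, No match

The simplest hypothesis consistent with all the labels is: |first − second| ≤ 1.
(7,7): |7−7| = 0 — fits, so Match.
(4,5): |4−5| = 1 — fits, so Match.
(6,11): |6−11| = 5 — doesn't qualify, so No match.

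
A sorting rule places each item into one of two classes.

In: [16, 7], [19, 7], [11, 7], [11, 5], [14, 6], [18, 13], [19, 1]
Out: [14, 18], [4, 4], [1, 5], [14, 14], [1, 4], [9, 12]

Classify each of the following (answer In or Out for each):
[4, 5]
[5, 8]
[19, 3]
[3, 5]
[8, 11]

Out, Out, In, Out, Out

The rule appears to be: first > second.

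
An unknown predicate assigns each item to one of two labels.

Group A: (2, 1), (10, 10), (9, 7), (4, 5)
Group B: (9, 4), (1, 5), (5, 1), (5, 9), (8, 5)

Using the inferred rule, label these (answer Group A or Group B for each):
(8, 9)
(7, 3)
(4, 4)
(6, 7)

'Group A' ⟺ |first − second| ≤ 2.
(8, 9): |8−9| = 1, satisfies this → Group A.
(7, 3): |7−3| = 4, does not fit → Group B.
(4, 4): |4−4| = 0, satisfies this → Group A.
(6, 7): |6−7| = 1, satisfies this → Group A.

Group A, Group B, Group A, Group A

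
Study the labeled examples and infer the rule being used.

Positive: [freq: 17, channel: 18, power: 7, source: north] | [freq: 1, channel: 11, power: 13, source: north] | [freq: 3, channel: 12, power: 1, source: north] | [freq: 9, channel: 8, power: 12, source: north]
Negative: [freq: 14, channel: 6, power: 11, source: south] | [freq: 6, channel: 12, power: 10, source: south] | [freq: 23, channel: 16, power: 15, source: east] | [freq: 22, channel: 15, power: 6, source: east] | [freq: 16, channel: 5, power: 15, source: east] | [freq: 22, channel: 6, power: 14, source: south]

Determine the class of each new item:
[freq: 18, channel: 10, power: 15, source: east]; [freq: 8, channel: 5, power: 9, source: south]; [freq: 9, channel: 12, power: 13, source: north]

Every 'Positive' example satisfies: source is north. None of the 'Negative' examples do.

Negative, Negative, Positive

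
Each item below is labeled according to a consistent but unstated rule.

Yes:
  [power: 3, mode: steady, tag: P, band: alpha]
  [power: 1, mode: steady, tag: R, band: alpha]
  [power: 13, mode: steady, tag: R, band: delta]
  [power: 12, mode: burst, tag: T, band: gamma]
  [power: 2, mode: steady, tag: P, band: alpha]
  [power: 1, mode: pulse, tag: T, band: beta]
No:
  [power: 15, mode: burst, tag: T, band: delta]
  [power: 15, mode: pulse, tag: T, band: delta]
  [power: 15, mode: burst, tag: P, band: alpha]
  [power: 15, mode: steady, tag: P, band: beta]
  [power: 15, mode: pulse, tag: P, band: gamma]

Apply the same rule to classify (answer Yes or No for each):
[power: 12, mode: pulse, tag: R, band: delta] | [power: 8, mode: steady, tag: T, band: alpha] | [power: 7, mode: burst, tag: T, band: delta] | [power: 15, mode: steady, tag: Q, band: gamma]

The simplest hypothesis consistent with all the labels is: power ≤ 13.
[power: 12, mode: pulse, tag: R, band: delta]: power = 12 — meets the rule, so Yes.
[power: 8, mode: steady, tag: T, band: alpha]: power = 8 — meets the rule, so Yes.
[power: 7, mode: burst, tag: T, band: delta]: power = 7 — meets the rule, so Yes.
[power: 15, mode: steady, tag: Q, band: gamma]: power = 15 — fails this test, so No.

Yes, Yes, Yes, No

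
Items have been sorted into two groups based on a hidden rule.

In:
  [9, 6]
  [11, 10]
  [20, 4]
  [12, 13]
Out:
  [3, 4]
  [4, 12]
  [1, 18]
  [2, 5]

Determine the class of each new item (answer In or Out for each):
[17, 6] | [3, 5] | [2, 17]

A rule that fits every label: first ≥ 5 — true of each 'In' example, false of each 'Out' one.
[17, 6]: In (first 17).
[3, 5]: Out (first 3).
[2, 17]: Out (first 2).

In, Out, Out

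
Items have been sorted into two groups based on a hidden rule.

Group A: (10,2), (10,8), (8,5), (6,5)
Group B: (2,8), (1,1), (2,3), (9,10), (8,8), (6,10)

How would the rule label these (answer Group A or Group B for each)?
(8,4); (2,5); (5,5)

'Group A' ⟺ first > second.
(8,4): 8 > 4 — qualifies, so Group A.
(2,5): 2 < 5 — does not fit, so Group B.
(5,5): 5 = 5 — does not fit, so Group B.

Group A, Group B, Group B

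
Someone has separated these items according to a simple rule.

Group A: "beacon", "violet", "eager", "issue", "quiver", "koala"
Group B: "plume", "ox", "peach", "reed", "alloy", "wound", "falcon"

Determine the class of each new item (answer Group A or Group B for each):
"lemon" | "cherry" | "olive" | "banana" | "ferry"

Rule: has ≥ 3 vowels. This holds for each 'Group A' example and fails for each 'Group B' one.
"lemon": Group B (2 vowels). "cherry": Group B (1 vowel). "olive": Group A (3 vowels). "banana": Group A (3 vowels). "ferry": Group B (1 vowel).

Group B, Group B, Group A, Group A, Group B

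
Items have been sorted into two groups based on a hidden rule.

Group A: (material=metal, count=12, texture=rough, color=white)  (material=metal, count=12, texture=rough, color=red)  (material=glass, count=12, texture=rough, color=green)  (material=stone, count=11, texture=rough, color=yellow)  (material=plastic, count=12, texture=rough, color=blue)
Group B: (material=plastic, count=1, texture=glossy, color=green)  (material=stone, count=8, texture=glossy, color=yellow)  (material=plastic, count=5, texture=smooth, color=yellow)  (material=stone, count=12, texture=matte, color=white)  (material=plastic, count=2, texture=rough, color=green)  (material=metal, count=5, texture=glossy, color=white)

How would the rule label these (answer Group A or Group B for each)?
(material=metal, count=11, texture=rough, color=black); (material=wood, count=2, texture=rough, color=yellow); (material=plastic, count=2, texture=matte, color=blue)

The common property of the 'Group A' items is: texture is rough AND count ≥ 5. No 'Group B' item has it.

Group A, Group B, Group B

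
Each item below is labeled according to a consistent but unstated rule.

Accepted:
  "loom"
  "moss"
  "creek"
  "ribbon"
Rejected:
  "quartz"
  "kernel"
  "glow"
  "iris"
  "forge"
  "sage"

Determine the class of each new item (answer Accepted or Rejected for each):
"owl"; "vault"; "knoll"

Rejected, Rejected, Accepted

Rule: has a double letter. This holds for each 'Accepted' example and fails for each 'Rejected' one.
"owl": Rejected (no doubled letter). "vault": Rejected (no doubled letter). "knoll": Accepted ('ll' doubled).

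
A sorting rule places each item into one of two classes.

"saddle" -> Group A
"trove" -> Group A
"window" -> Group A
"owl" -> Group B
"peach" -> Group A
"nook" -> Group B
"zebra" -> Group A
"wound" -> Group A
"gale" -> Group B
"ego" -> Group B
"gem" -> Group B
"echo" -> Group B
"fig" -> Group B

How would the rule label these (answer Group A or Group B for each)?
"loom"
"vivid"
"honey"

Rule: length ≥ 5. This holds for each 'Group A' example and fails for each 'Group B' one.
Group B: "loom", since length 4. Group A: "vivid", since length 5. Group A: "honey", since length 5.

Group B, Group A, Group A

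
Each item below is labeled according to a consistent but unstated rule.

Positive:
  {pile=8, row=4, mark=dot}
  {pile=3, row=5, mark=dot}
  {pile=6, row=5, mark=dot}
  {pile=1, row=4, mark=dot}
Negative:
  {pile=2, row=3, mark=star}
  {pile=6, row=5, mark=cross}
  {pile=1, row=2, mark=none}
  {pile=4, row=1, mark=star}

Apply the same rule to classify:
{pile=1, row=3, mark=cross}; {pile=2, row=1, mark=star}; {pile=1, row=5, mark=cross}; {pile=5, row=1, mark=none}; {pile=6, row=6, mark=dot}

Checking candidate rules against both groups, what survives is: mark is dot.
Negative: {pile=1, row=3, mark=cross}, since mark is cross.
Negative: {pile=2, row=1, mark=star}, since mark is star.
Negative: {pile=1, row=5, mark=cross}, since mark is cross.
Negative: {pile=5, row=1, mark=none}, since mark is none.
Positive: {pile=6, row=6, mark=dot}, since mark is dot.

Negative, Negative, Negative, Negative, Positive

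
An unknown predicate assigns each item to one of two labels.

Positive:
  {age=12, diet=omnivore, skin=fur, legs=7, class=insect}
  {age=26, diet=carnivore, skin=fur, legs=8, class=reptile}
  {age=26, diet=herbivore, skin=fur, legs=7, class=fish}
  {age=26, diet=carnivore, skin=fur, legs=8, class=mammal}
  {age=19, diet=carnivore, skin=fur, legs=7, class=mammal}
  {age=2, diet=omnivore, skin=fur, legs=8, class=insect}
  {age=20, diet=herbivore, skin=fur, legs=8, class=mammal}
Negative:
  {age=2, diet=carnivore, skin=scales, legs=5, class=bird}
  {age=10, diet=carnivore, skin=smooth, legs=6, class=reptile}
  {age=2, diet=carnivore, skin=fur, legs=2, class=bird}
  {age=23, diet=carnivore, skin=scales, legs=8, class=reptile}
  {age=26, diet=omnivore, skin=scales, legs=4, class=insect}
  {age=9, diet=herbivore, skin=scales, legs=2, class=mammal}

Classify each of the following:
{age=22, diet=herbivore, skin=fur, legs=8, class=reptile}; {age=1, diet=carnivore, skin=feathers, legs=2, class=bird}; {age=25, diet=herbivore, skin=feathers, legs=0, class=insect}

A rule that fits every label: skin is fur AND legs ≥ 4 — true of each 'Positive' example, false of each 'Negative' one.
Positive: {age=22, diet=herbivore, skin=fur, legs=8, class=reptile}, since skin is fur, legs = 8.
Negative: {age=1, diet=carnivore, skin=feathers, legs=2, class=bird}, since skin is feathers, legs = 2.
Negative: {age=25, diet=herbivore, skin=feathers, legs=0, class=insect}, since skin is feathers, legs = 0.

Positive, Negative, Negative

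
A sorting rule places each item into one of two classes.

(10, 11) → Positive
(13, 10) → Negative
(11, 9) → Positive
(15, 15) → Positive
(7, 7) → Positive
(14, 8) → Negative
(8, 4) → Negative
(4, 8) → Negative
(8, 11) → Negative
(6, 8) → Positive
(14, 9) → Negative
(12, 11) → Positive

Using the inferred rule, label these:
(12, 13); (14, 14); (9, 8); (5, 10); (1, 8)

Positive, Positive, Positive, Negative, Negative

The distinguishing property — |first − second| ≤ 2 — holds for all the 'Positive' cases and none of the 'Negative' cases.
(12, 13): |12−13| = 1 — passes, so Positive.
(14, 14): |14−14| = 0 — passes, so Positive.
(9, 8): |9−8| = 1 — passes, so Positive.
(5, 10): |5−10| = 5 — fails the rule, so Negative.
(1, 8): |1−8| = 7 — fails the rule, so Negative.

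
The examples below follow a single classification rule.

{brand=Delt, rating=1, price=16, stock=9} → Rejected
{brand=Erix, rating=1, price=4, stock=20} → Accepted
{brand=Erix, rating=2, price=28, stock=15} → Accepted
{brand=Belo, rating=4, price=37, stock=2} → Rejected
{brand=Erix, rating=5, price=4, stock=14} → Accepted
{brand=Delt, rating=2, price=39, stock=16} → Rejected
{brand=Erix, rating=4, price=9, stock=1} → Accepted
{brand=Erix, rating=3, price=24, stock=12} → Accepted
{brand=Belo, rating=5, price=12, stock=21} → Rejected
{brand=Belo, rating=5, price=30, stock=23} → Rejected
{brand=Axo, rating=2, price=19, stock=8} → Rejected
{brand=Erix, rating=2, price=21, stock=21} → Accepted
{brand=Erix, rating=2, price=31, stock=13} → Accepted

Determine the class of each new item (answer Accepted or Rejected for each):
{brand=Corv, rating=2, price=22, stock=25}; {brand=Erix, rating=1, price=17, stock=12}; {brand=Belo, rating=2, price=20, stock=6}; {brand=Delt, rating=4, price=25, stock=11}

Rejected, Accepted, Rejected, Rejected

Checking candidate rules against both groups, what survives is: brand is Erix.
{brand=Corv, rating=2, price=22, stock=25}: Rejected (brand is Corv). {brand=Erix, rating=1, price=17, stock=12}: Accepted (brand is Erix). {brand=Belo, rating=2, price=20, stock=6}: Rejected (brand is Belo). {brand=Delt, rating=4, price=25, stock=11}: Rejected (brand is Delt).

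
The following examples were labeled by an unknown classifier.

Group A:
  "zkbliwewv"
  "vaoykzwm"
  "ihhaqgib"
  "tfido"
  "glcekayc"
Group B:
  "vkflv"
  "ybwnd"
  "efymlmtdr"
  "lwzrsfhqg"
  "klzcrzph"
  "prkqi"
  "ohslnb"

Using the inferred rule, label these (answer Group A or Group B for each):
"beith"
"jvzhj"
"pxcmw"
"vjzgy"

Rule: has ≥ 2 vowels. This holds for each 'Group A' example and fails for each 'Group B' one.

Group A, Group B, Group B, Group B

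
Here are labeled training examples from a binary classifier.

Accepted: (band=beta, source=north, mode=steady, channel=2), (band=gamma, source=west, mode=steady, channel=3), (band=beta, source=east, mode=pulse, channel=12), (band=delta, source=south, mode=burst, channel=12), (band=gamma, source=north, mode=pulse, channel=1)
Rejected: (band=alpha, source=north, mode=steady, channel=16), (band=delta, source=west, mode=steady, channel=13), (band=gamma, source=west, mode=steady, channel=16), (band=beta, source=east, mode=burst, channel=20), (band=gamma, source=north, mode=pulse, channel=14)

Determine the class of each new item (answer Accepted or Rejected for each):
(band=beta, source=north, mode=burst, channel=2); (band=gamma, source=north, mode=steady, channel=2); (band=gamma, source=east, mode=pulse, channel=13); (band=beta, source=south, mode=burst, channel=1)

Accepted, Accepted, Rejected, Accepted

The simplest hypothesis consistent with all the labels is: channel ≤ 12.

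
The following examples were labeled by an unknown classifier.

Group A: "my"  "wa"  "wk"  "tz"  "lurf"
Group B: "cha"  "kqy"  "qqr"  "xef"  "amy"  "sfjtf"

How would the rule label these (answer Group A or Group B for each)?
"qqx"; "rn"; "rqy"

Group B, Group A, Group B

The common property of the 'Group A' items is: even length. No 'Group B' item has it.
"qqx": Group B (length 3).
"rn": Group A (length 2).
"rqy": Group B (length 3).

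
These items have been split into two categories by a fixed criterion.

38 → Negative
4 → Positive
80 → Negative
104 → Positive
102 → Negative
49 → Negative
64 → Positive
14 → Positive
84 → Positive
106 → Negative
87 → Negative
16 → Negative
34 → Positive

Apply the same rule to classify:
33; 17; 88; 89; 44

Negative, Negative, Negative, Negative, Positive

The pattern is that an item is 'Positive' exactly when: ends in digit 4.
33: last digit 3 — lacks this property, so Negative. 17: last digit 7 — lacks this property, so Negative. 88: last digit 8 — lacks this property, so Negative. 89: last digit 9 — lacks this property, so Negative. 44: last digit 4 — checks out, so Positive.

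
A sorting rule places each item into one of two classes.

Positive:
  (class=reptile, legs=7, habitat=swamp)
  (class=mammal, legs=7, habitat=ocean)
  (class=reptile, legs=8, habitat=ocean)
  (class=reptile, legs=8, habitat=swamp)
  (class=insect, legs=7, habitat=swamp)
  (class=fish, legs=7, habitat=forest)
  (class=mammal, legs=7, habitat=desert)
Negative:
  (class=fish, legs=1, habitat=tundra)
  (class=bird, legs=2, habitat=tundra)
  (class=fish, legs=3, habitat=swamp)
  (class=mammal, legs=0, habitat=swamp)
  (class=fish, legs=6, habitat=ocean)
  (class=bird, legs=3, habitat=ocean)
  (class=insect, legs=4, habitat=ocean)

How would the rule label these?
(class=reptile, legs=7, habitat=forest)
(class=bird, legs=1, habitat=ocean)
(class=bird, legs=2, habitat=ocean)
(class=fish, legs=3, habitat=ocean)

Positive, Negative, Negative, Negative

A rule that fits every label: legs ≥ 7 — true of each 'Positive' example, false of each 'Negative' one.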